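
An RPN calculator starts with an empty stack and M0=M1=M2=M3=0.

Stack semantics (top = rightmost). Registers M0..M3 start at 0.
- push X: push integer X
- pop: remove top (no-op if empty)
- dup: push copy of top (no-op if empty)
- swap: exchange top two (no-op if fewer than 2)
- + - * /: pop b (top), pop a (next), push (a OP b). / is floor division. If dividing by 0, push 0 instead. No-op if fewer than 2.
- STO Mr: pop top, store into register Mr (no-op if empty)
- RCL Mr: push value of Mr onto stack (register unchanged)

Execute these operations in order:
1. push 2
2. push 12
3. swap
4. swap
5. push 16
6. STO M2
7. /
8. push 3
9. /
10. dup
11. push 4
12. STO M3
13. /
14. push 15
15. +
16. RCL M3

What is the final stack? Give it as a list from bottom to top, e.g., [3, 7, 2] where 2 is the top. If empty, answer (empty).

Answer: [15, 4]

Derivation:
After op 1 (push 2): stack=[2] mem=[0,0,0,0]
After op 2 (push 12): stack=[2,12] mem=[0,0,0,0]
After op 3 (swap): stack=[12,2] mem=[0,0,0,0]
After op 4 (swap): stack=[2,12] mem=[0,0,0,0]
After op 5 (push 16): stack=[2,12,16] mem=[0,0,0,0]
After op 6 (STO M2): stack=[2,12] mem=[0,0,16,0]
After op 7 (/): stack=[0] mem=[0,0,16,0]
After op 8 (push 3): stack=[0,3] mem=[0,0,16,0]
After op 9 (/): stack=[0] mem=[0,0,16,0]
After op 10 (dup): stack=[0,0] mem=[0,0,16,0]
After op 11 (push 4): stack=[0,0,4] mem=[0,0,16,0]
After op 12 (STO M3): stack=[0,0] mem=[0,0,16,4]
After op 13 (/): stack=[0] mem=[0,0,16,4]
After op 14 (push 15): stack=[0,15] mem=[0,0,16,4]
After op 15 (+): stack=[15] mem=[0,0,16,4]
After op 16 (RCL M3): stack=[15,4] mem=[0,0,16,4]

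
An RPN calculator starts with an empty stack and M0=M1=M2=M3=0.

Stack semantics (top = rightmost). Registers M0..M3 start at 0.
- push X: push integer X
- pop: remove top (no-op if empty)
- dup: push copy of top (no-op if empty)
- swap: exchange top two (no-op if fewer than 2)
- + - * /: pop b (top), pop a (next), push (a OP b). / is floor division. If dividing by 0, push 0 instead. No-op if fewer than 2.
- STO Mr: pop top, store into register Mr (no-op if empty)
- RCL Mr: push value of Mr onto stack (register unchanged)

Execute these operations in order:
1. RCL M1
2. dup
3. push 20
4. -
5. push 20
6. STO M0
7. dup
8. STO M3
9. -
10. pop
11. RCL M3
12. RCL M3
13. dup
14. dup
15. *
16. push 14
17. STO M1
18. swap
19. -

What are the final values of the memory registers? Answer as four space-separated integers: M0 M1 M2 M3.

After op 1 (RCL M1): stack=[0] mem=[0,0,0,0]
After op 2 (dup): stack=[0,0] mem=[0,0,0,0]
After op 3 (push 20): stack=[0,0,20] mem=[0,0,0,0]
After op 4 (-): stack=[0,-20] mem=[0,0,0,0]
After op 5 (push 20): stack=[0,-20,20] mem=[0,0,0,0]
After op 6 (STO M0): stack=[0,-20] mem=[20,0,0,0]
After op 7 (dup): stack=[0,-20,-20] mem=[20,0,0,0]
After op 8 (STO M3): stack=[0,-20] mem=[20,0,0,-20]
After op 9 (-): stack=[20] mem=[20,0,0,-20]
After op 10 (pop): stack=[empty] mem=[20,0,0,-20]
After op 11 (RCL M3): stack=[-20] mem=[20,0,0,-20]
After op 12 (RCL M3): stack=[-20,-20] mem=[20,0,0,-20]
After op 13 (dup): stack=[-20,-20,-20] mem=[20,0,0,-20]
After op 14 (dup): stack=[-20,-20,-20,-20] mem=[20,0,0,-20]
After op 15 (*): stack=[-20,-20,400] mem=[20,0,0,-20]
After op 16 (push 14): stack=[-20,-20,400,14] mem=[20,0,0,-20]
After op 17 (STO M1): stack=[-20,-20,400] mem=[20,14,0,-20]
After op 18 (swap): stack=[-20,400,-20] mem=[20,14,0,-20]
After op 19 (-): stack=[-20,420] mem=[20,14,0,-20]

Answer: 20 14 0 -20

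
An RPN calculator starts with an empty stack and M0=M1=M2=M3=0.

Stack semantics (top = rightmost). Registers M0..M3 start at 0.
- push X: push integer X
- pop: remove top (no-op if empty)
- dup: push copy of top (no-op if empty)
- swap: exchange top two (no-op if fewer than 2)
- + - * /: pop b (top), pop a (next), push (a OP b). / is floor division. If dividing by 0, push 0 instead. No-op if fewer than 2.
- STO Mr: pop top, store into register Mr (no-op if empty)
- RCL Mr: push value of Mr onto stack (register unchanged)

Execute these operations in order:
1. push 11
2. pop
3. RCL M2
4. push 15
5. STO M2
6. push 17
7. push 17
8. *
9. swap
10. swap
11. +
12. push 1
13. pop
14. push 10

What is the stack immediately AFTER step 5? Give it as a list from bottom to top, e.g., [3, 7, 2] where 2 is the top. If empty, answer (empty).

After op 1 (push 11): stack=[11] mem=[0,0,0,0]
After op 2 (pop): stack=[empty] mem=[0,0,0,0]
After op 3 (RCL M2): stack=[0] mem=[0,0,0,0]
After op 4 (push 15): stack=[0,15] mem=[0,0,0,0]
After op 5 (STO M2): stack=[0] mem=[0,0,15,0]

[0]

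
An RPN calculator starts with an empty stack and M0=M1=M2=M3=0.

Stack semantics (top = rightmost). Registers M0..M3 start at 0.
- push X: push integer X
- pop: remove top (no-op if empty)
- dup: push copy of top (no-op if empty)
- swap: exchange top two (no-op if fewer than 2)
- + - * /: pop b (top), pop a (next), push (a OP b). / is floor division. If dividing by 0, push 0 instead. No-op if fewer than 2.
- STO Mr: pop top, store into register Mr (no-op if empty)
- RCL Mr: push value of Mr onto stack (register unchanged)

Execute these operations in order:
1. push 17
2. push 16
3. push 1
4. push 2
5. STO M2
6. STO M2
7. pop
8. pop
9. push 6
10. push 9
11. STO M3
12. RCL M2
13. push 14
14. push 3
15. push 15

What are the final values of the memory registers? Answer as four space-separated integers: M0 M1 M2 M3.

After op 1 (push 17): stack=[17] mem=[0,0,0,0]
After op 2 (push 16): stack=[17,16] mem=[0,0,0,0]
After op 3 (push 1): stack=[17,16,1] mem=[0,0,0,0]
After op 4 (push 2): stack=[17,16,1,2] mem=[0,0,0,0]
After op 5 (STO M2): stack=[17,16,1] mem=[0,0,2,0]
After op 6 (STO M2): stack=[17,16] mem=[0,0,1,0]
After op 7 (pop): stack=[17] mem=[0,0,1,0]
After op 8 (pop): stack=[empty] mem=[0,0,1,0]
After op 9 (push 6): stack=[6] mem=[0,0,1,0]
After op 10 (push 9): stack=[6,9] mem=[0,0,1,0]
After op 11 (STO M3): stack=[6] mem=[0,0,1,9]
After op 12 (RCL M2): stack=[6,1] mem=[0,0,1,9]
After op 13 (push 14): stack=[6,1,14] mem=[0,0,1,9]
After op 14 (push 3): stack=[6,1,14,3] mem=[0,0,1,9]
After op 15 (push 15): stack=[6,1,14,3,15] mem=[0,0,1,9]

Answer: 0 0 1 9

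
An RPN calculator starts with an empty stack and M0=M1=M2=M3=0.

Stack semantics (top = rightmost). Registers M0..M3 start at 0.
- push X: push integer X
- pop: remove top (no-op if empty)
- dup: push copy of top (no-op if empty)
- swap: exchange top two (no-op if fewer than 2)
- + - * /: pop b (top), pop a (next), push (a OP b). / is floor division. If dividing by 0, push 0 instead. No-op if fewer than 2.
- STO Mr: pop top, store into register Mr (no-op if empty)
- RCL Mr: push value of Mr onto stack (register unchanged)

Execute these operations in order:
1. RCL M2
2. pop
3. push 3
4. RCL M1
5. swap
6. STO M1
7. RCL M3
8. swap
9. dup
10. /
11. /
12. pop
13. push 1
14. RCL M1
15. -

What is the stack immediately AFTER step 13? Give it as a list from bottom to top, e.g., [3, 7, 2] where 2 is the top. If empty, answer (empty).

After op 1 (RCL M2): stack=[0] mem=[0,0,0,0]
After op 2 (pop): stack=[empty] mem=[0,0,0,0]
After op 3 (push 3): stack=[3] mem=[0,0,0,0]
After op 4 (RCL M1): stack=[3,0] mem=[0,0,0,0]
After op 5 (swap): stack=[0,3] mem=[0,0,0,0]
After op 6 (STO M1): stack=[0] mem=[0,3,0,0]
After op 7 (RCL M3): stack=[0,0] mem=[0,3,0,0]
After op 8 (swap): stack=[0,0] mem=[0,3,0,0]
After op 9 (dup): stack=[0,0,0] mem=[0,3,0,0]
After op 10 (/): stack=[0,0] mem=[0,3,0,0]
After op 11 (/): stack=[0] mem=[0,3,0,0]
After op 12 (pop): stack=[empty] mem=[0,3,0,0]
After op 13 (push 1): stack=[1] mem=[0,3,0,0]

[1]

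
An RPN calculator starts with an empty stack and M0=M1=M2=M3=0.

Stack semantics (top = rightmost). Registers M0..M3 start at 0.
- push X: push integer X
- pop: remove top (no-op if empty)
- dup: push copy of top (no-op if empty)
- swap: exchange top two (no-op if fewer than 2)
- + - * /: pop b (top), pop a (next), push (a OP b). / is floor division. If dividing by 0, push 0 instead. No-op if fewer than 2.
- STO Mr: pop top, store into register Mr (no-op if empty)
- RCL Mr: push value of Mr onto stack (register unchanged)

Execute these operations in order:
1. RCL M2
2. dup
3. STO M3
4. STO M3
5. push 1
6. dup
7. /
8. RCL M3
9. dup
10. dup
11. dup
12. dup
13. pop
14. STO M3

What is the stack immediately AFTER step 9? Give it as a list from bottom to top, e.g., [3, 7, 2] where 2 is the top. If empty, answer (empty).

After op 1 (RCL M2): stack=[0] mem=[0,0,0,0]
After op 2 (dup): stack=[0,0] mem=[0,0,0,0]
After op 3 (STO M3): stack=[0] mem=[0,0,0,0]
After op 4 (STO M3): stack=[empty] mem=[0,0,0,0]
After op 5 (push 1): stack=[1] mem=[0,0,0,0]
After op 6 (dup): stack=[1,1] mem=[0,0,0,0]
After op 7 (/): stack=[1] mem=[0,0,0,0]
After op 8 (RCL M3): stack=[1,0] mem=[0,0,0,0]
After op 9 (dup): stack=[1,0,0] mem=[0,0,0,0]

[1, 0, 0]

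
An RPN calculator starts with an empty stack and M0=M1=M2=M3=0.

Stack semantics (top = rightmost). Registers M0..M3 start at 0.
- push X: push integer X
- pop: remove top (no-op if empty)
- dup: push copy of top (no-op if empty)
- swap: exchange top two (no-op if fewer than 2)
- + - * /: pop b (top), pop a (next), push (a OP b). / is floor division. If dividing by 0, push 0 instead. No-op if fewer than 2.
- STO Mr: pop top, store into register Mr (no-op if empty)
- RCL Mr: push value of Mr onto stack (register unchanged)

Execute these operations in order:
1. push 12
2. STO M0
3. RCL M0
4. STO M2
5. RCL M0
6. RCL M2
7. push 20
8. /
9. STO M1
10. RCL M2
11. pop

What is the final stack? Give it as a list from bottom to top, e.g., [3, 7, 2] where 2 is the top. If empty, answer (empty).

After op 1 (push 12): stack=[12] mem=[0,0,0,0]
After op 2 (STO M0): stack=[empty] mem=[12,0,0,0]
After op 3 (RCL M0): stack=[12] mem=[12,0,0,0]
After op 4 (STO M2): stack=[empty] mem=[12,0,12,0]
After op 5 (RCL M0): stack=[12] mem=[12,0,12,0]
After op 6 (RCL M2): stack=[12,12] mem=[12,0,12,0]
After op 7 (push 20): stack=[12,12,20] mem=[12,0,12,0]
After op 8 (/): stack=[12,0] mem=[12,0,12,0]
After op 9 (STO M1): stack=[12] mem=[12,0,12,0]
After op 10 (RCL M2): stack=[12,12] mem=[12,0,12,0]
After op 11 (pop): stack=[12] mem=[12,0,12,0]

Answer: [12]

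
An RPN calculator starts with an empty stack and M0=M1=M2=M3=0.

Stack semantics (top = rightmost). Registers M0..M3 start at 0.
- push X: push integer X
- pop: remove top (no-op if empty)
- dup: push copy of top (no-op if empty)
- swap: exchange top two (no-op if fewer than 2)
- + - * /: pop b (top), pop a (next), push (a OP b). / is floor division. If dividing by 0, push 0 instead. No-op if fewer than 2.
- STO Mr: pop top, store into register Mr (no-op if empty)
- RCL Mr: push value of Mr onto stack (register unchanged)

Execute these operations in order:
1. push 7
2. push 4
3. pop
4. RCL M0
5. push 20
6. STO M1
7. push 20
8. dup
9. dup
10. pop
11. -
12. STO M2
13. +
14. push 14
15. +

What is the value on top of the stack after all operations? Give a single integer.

After op 1 (push 7): stack=[7] mem=[0,0,0,0]
After op 2 (push 4): stack=[7,4] mem=[0,0,0,0]
After op 3 (pop): stack=[7] mem=[0,0,0,0]
After op 4 (RCL M0): stack=[7,0] mem=[0,0,0,0]
After op 5 (push 20): stack=[7,0,20] mem=[0,0,0,0]
After op 6 (STO M1): stack=[7,0] mem=[0,20,0,0]
After op 7 (push 20): stack=[7,0,20] mem=[0,20,0,0]
After op 8 (dup): stack=[7,0,20,20] mem=[0,20,0,0]
After op 9 (dup): stack=[7,0,20,20,20] mem=[0,20,0,0]
After op 10 (pop): stack=[7,0,20,20] mem=[0,20,0,0]
After op 11 (-): stack=[7,0,0] mem=[0,20,0,0]
After op 12 (STO M2): stack=[7,0] mem=[0,20,0,0]
After op 13 (+): stack=[7] mem=[0,20,0,0]
After op 14 (push 14): stack=[7,14] mem=[0,20,0,0]
After op 15 (+): stack=[21] mem=[0,20,0,0]

Answer: 21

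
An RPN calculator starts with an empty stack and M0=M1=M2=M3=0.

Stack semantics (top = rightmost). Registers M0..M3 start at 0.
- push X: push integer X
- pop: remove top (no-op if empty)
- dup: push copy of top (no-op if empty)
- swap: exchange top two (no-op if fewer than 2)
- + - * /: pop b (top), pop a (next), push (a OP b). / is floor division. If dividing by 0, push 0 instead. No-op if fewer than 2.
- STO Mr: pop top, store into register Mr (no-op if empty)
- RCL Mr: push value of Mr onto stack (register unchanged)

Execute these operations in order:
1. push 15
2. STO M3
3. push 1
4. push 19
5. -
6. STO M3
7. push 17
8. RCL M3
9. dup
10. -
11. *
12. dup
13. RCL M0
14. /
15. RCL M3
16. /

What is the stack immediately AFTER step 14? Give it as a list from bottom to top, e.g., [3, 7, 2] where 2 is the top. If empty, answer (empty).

After op 1 (push 15): stack=[15] mem=[0,0,0,0]
After op 2 (STO M3): stack=[empty] mem=[0,0,0,15]
After op 3 (push 1): stack=[1] mem=[0,0,0,15]
After op 4 (push 19): stack=[1,19] mem=[0,0,0,15]
After op 5 (-): stack=[-18] mem=[0,0,0,15]
After op 6 (STO M3): stack=[empty] mem=[0,0,0,-18]
After op 7 (push 17): stack=[17] mem=[0,0,0,-18]
After op 8 (RCL M3): stack=[17,-18] mem=[0,0,0,-18]
After op 9 (dup): stack=[17,-18,-18] mem=[0,0,0,-18]
After op 10 (-): stack=[17,0] mem=[0,0,0,-18]
After op 11 (*): stack=[0] mem=[0,0,0,-18]
After op 12 (dup): stack=[0,0] mem=[0,0,0,-18]
After op 13 (RCL M0): stack=[0,0,0] mem=[0,0,0,-18]
After op 14 (/): stack=[0,0] mem=[0,0,0,-18]

[0, 0]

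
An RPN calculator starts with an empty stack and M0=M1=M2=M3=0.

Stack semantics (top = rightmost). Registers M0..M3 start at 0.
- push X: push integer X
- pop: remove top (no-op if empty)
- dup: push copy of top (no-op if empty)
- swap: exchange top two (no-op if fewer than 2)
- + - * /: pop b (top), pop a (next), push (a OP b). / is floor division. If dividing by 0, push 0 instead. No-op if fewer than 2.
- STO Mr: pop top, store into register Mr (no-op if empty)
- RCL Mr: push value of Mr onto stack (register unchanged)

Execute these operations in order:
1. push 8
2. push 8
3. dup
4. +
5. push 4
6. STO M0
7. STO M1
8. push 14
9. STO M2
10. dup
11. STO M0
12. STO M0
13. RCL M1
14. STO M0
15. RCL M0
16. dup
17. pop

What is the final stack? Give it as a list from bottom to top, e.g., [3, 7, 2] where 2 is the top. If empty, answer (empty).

Answer: [16]

Derivation:
After op 1 (push 8): stack=[8] mem=[0,0,0,0]
After op 2 (push 8): stack=[8,8] mem=[0,0,0,0]
After op 3 (dup): stack=[8,8,8] mem=[0,0,0,0]
After op 4 (+): stack=[8,16] mem=[0,0,0,0]
After op 5 (push 4): stack=[8,16,4] mem=[0,0,0,0]
After op 6 (STO M0): stack=[8,16] mem=[4,0,0,0]
After op 7 (STO M1): stack=[8] mem=[4,16,0,0]
After op 8 (push 14): stack=[8,14] mem=[4,16,0,0]
After op 9 (STO M2): stack=[8] mem=[4,16,14,0]
After op 10 (dup): stack=[8,8] mem=[4,16,14,0]
After op 11 (STO M0): stack=[8] mem=[8,16,14,0]
After op 12 (STO M0): stack=[empty] mem=[8,16,14,0]
After op 13 (RCL M1): stack=[16] mem=[8,16,14,0]
After op 14 (STO M0): stack=[empty] mem=[16,16,14,0]
After op 15 (RCL M0): stack=[16] mem=[16,16,14,0]
After op 16 (dup): stack=[16,16] mem=[16,16,14,0]
After op 17 (pop): stack=[16] mem=[16,16,14,0]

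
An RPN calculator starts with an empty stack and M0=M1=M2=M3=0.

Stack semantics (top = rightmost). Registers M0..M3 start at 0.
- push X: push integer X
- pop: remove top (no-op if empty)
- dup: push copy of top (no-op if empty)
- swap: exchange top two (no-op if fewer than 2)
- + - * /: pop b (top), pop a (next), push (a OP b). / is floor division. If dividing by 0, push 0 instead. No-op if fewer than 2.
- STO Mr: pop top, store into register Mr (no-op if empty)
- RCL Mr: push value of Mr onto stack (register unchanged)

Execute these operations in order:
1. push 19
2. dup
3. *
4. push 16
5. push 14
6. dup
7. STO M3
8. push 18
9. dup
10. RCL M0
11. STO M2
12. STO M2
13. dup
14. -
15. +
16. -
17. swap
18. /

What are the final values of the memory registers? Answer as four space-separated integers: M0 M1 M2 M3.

Answer: 0 0 18 14

Derivation:
After op 1 (push 19): stack=[19] mem=[0,0,0,0]
After op 2 (dup): stack=[19,19] mem=[0,0,0,0]
After op 3 (*): stack=[361] mem=[0,0,0,0]
After op 4 (push 16): stack=[361,16] mem=[0,0,0,0]
After op 5 (push 14): stack=[361,16,14] mem=[0,0,0,0]
After op 6 (dup): stack=[361,16,14,14] mem=[0,0,0,0]
After op 7 (STO M3): stack=[361,16,14] mem=[0,0,0,14]
After op 8 (push 18): stack=[361,16,14,18] mem=[0,0,0,14]
After op 9 (dup): stack=[361,16,14,18,18] mem=[0,0,0,14]
After op 10 (RCL M0): stack=[361,16,14,18,18,0] mem=[0,0,0,14]
After op 11 (STO M2): stack=[361,16,14,18,18] mem=[0,0,0,14]
After op 12 (STO M2): stack=[361,16,14,18] mem=[0,0,18,14]
After op 13 (dup): stack=[361,16,14,18,18] mem=[0,0,18,14]
After op 14 (-): stack=[361,16,14,0] mem=[0,0,18,14]
After op 15 (+): stack=[361,16,14] mem=[0,0,18,14]
After op 16 (-): stack=[361,2] mem=[0,0,18,14]
After op 17 (swap): stack=[2,361] mem=[0,0,18,14]
After op 18 (/): stack=[0] mem=[0,0,18,14]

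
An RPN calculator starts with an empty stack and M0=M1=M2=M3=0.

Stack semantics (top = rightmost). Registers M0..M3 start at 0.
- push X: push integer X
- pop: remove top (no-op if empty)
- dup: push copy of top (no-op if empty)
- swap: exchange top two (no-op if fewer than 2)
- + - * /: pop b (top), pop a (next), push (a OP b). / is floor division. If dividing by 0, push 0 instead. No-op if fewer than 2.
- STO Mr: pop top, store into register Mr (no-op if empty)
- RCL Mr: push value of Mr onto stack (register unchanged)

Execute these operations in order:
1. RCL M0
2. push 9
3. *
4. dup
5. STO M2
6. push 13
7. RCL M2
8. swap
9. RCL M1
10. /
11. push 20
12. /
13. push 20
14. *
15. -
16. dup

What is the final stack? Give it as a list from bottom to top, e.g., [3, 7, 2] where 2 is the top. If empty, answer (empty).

Answer: [0, 0, 0]

Derivation:
After op 1 (RCL M0): stack=[0] mem=[0,0,0,0]
After op 2 (push 9): stack=[0,9] mem=[0,0,0,0]
After op 3 (*): stack=[0] mem=[0,0,0,0]
After op 4 (dup): stack=[0,0] mem=[0,0,0,0]
After op 5 (STO M2): stack=[0] mem=[0,0,0,0]
After op 6 (push 13): stack=[0,13] mem=[0,0,0,0]
After op 7 (RCL M2): stack=[0,13,0] mem=[0,0,0,0]
After op 8 (swap): stack=[0,0,13] mem=[0,0,0,0]
After op 9 (RCL M1): stack=[0,0,13,0] mem=[0,0,0,0]
After op 10 (/): stack=[0,0,0] mem=[0,0,0,0]
After op 11 (push 20): stack=[0,0,0,20] mem=[0,0,0,0]
After op 12 (/): stack=[0,0,0] mem=[0,0,0,0]
After op 13 (push 20): stack=[0,0,0,20] mem=[0,0,0,0]
After op 14 (*): stack=[0,0,0] mem=[0,0,0,0]
After op 15 (-): stack=[0,0] mem=[0,0,0,0]
After op 16 (dup): stack=[0,0,0] mem=[0,0,0,0]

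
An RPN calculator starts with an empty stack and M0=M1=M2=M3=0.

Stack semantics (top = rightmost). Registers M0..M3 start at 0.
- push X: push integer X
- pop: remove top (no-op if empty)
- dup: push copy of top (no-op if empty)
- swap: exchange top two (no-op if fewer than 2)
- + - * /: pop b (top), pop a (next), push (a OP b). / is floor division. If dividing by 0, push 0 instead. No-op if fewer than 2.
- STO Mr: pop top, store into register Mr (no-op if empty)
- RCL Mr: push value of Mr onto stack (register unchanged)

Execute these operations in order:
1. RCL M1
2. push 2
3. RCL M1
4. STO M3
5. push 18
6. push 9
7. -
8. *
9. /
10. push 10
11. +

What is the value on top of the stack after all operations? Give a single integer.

Answer: 10

Derivation:
After op 1 (RCL M1): stack=[0] mem=[0,0,0,0]
After op 2 (push 2): stack=[0,2] mem=[0,0,0,0]
After op 3 (RCL M1): stack=[0,2,0] mem=[0,0,0,0]
After op 4 (STO M3): stack=[0,2] mem=[0,0,0,0]
After op 5 (push 18): stack=[0,2,18] mem=[0,0,0,0]
After op 6 (push 9): stack=[0,2,18,9] mem=[0,0,0,0]
After op 7 (-): stack=[0,2,9] mem=[0,0,0,0]
After op 8 (*): stack=[0,18] mem=[0,0,0,0]
After op 9 (/): stack=[0] mem=[0,0,0,0]
After op 10 (push 10): stack=[0,10] mem=[0,0,0,0]
After op 11 (+): stack=[10] mem=[0,0,0,0]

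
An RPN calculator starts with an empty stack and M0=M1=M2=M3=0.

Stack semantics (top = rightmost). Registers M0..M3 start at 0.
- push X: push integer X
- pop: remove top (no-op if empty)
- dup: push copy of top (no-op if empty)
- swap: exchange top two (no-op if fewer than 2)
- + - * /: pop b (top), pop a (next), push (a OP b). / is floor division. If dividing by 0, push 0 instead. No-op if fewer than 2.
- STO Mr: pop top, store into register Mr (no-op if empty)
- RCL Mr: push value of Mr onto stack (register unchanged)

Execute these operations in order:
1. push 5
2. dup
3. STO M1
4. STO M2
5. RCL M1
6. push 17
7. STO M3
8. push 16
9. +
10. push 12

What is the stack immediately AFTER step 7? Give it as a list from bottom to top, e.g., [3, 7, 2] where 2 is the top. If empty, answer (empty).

After op 1 (push 5): stack=[5] mem=[0,0,0,0]
After op 2 (dup): stack=[5,5] mem=[0,0,0,0]
After op 3 (STO M1): stack=[5] mem=[0,5,0,0]
After op 4 (STO M2): stack=[empty] mem=[0,5,5,0]
After op 5 (RCL M1): stack=[5] mem=[0,5,5,0]
After op 6 (push 17): stack=[5,17] mem=[0,5,5,0]
After op 7 (STO M3): stack=[5] mem=[0,5,5,17]

[5]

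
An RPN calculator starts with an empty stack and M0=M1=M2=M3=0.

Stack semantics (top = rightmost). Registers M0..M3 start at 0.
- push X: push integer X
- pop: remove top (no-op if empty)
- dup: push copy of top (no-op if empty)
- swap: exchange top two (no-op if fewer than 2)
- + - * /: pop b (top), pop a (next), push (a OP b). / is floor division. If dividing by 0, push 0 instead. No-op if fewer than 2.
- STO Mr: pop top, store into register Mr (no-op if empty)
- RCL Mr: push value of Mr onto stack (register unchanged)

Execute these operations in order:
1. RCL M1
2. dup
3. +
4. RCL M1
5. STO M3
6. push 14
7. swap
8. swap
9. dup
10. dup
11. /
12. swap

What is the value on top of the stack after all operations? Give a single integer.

After op 1 (RCL M1): stack=[0] mem=[0,0,0,0]
After op 2 (dup): stack=[0,0] mem=[0,0,0,0]
After op 3 (+): stack=[0] mem=[0,0,0,0]
After op 4 (RCL M1): stack=[0,0] mem=[0,0,0,0]
After op 5 (STO M3): stack=[0] mem=[0,0,0,0]
After op 6 (push 14): stack=[0,14] mem=[0,0,0,0]
After op 7 (swap): stack=[14,0] mem=[0,0,0,0]
After op 8 (swap): stack=[0,14] mem=[0,0,0,0]
After op 9 (dup): stack=[0,14,14] mem=[0,0,0,0]
After op 10 (dup): stack=[0,14,14,14] mem=[0,0,0,0]
After op 11 (/): stack=[0,14,1] mem=[0,0,0,0]
After op 12 (swap): stack=[0,1,14] mem=[0,0,0,0]

Answer: 14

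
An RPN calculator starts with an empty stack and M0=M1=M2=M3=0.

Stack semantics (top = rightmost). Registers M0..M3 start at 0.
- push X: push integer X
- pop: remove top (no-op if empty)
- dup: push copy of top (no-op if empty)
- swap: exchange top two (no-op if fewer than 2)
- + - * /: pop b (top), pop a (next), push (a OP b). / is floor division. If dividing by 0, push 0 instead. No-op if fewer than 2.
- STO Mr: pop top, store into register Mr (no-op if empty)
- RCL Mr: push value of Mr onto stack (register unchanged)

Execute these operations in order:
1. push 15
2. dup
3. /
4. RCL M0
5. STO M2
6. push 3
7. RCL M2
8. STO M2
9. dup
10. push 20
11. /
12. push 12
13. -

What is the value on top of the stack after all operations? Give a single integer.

After op 1 (push 15): stack=[15] mem=[0,0,0,0]
After op 2 (dup): stack=[15,15] mem=[0,0,0,0]
After op 3 (/): stack=[1] mem=[0,0,0,0]
After op 4 (RCL M0): stack=[1,0] mem=[0,0,0,0]
After op 5 (STO M2): stack=[1] mem=[0,0,0,0]
After op 6 (push 3): stack=[1,3] mem=[0,0,0,0]
After op 7 (RCL M2): stack=[1,3,0] mem=[0,0,0,0]
After op 8 (STO M2): stack=[1,3] mem=[0,0,0,0]
After op 9 (dup): stack=[1,3,3] mem=[0,0,0,0]
After op 10 (push 20): stack=[1,3,3,20] mem=[0,0,0,0]
After op 11 (/): stack=[1,3,0] mem=[0,0,0,0]
After op 12 (push 12): stack=[1,3,0,12] mem=[0,0,0,0]
After op 13 (-): stack=[1,3,-12] mem=[0,0,0,0]

Answer: -12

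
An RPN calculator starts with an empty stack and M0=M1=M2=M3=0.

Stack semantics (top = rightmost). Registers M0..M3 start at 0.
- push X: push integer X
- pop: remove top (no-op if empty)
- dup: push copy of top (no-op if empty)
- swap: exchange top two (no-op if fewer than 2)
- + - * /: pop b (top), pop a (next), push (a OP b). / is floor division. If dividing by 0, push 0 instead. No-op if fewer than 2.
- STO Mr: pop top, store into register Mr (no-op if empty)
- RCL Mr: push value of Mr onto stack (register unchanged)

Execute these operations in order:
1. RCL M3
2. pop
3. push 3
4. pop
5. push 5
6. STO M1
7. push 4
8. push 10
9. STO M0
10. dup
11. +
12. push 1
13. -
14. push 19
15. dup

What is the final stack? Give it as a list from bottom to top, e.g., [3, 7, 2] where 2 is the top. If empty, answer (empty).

After op 1 (RCL M3): stack=[0] mem=[0,0,0,0]
After op 2 (pop): stack=[empty] mem=[0,0,0,0]
After op 3 (push 3): stack=[3] mem=[0,0,0,0]
After op 4 (pop): stack=[empty] mem=[0,0,0,0]
After op 5 (push 5): stack=[5] mem=[0,0,0,0]
After op 6 (STO M1): stack=[empty] mem=[0,5,0,0]
After op 7 (push 4): stack=[4] mem=[0,5,0,0]
After op 8 (push 10): stack=[4,10] mem=[0,5,0,0]
After op 9 (STO M0): stack=[4] mem=[10,5,0,0]
After op 10 (dup): stack=[4,4] mem=[10,5,0,0]
After op 11 (+): stack=[8] mem=[10,5,0,0]
After op 12 (push 1): stack=[8,1] mem=[10,5,0,0]
After op 13 (-): stack=[7] mem=[10,5,0,0]
After op 14 (push 19): stack=[7,19] mem=[10,5,0,0]
After op 15 (dup): stack=[7,19,19] mem=[10,5,0,0]

Answer: [7, 19, 19]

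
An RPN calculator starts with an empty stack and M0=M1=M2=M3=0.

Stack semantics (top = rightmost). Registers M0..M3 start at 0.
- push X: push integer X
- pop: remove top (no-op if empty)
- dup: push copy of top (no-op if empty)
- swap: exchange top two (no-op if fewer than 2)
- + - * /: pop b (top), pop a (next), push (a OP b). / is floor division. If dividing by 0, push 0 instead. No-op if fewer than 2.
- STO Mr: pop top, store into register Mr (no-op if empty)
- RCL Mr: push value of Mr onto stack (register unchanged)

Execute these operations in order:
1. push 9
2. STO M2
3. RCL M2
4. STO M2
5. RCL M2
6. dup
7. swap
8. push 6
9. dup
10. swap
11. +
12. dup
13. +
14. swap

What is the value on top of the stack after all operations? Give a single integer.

After op 1 (push 9): stack=[9] mem=[0,0,0,0]
After op 2 (STO M2): stack=[empty] mem=[0,0,9,0]
After op 3 (RCL M2): stack=[9] mem=[0,0,9,0]
After op 4 (STO M2): stack=[empty] mem=[0,0,9,0]
After op 5 (RCL M2): stack=[9] mem=[0,0,9,0]
After op 6 (dup): stack=[9,9] mem=[0,0,9,0]
After op 7 (swap): stack=[9,9] mem=[0,0,9,0]
After op 8 (push 6): stack=[9,9,6] mem=[0,0,9,0]
After op 9 (dup): stack=[9,9,6,6] mem=[0,0,9,0]
After op 10 (swap): stack=[9,9,6,6] mem=[0,0,9,0]
After op 11 (+): stack=[9,9,12] mem=[0,0,9,0]
After op 12 (dup): stack=[9,9,12,12] mem=[0,0,9,0]
After op 13 (+): stack=[9,9,24] mem=[0,0,9,0]
After op 14 (swap): stack=[9,24,9] mem=[0,0,9,0]

Answer: 9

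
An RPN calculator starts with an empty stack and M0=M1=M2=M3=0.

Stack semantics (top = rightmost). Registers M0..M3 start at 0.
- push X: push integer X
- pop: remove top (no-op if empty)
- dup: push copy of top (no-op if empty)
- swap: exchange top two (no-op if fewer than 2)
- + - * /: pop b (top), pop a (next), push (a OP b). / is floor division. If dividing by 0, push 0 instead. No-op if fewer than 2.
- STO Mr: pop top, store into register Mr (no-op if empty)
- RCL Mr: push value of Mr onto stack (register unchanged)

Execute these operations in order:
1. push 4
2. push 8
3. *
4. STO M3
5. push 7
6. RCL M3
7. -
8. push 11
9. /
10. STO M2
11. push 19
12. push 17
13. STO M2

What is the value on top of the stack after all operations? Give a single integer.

Answer: 19

Derivation:
After op 1 (push 4): stack=[4] mem=[0,0,0,0]
After op 2 (push 8): stack=[4,8] mem=[0,0,0,0]
After op 3 (*): stack=[32] mem=[0,0,0,0]
After op 4 (STO M3): stack=[empty] mem=[0,0,0,32]
After op 5 (push 7): stack=[7] mem=[0,0,0,32]
After op 6 (RCL M3): stack=[7,32] mem=[0,0,0,32]
After op 7 (-): stack=[-25] mem=[0,0,0,32]
After op 8 (push 11): stack=[-25,11] mem=[0,0,0,32]
After op 9 (/): stack=[-3] mem=[0,0,0,32]
After op 10 (STO M2): stack=[empty] mem=[0,0,-3,32]
After op 11 (push 19): stack=[19] mem=[0,0,-3,32]
After op 12 (push 17): stack=[19,17] mem=[0,0,-3,32]
After op 13 (STO M2): stack=[19] mem=[0,0,17,32]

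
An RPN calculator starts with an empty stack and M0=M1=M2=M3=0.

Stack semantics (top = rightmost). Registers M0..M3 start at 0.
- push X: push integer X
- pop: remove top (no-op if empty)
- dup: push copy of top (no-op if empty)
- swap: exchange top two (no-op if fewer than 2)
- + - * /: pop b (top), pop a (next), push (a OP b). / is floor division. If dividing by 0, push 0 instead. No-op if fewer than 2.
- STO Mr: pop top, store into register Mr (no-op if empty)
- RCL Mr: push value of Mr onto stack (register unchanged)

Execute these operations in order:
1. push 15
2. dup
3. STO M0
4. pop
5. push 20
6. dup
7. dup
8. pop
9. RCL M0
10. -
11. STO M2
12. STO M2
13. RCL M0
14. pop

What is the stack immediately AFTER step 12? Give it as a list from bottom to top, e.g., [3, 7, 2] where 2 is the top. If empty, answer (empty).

After op 1 (push 15): stack=[15] mem=[0,0,0,0]
After op 2 (dup): stack=[15,15] mem=[0,0,0,0]
After op 3 (STO M0): stack=[15] mem=[15,0,0,0]
After op 4 (pop): stack=[empty] mem=[15,0,0,0]
After op 5 (push 20): stack=[20] mem=[15,0,0,0]
After op 6 (dup): stack=[20,20] mem=[15,0,0,0]
After op 7 (dup): stack=[20,20,20] mem=[15,0,0,0]
After op 8 (pop): stack=[20,20] mem=[15,0,0,0]
After op 9 (RCL M0): stack=[20,20,15] mem=[15,0,0,0]
After op 10 (-): stack=[20,5] mem=[15,0,0,0]
After op 11 (STO M2): stack=[20] mem=[15,0,5,0]
After op 12 (STO M2): stack=[empty] mem=[15,0,20,0]

(empty)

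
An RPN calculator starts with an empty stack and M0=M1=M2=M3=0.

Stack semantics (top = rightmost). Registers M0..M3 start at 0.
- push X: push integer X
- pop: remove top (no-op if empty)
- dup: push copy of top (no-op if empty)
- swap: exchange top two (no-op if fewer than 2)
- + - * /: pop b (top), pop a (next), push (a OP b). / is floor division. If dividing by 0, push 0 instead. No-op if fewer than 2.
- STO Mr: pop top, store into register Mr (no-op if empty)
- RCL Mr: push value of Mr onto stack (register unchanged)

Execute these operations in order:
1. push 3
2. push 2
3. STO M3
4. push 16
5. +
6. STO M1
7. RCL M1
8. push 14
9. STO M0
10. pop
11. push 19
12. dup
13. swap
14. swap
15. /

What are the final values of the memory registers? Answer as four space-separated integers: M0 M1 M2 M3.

Answer: 14 19 0 2

Derivation:
After op 1 (push 3): stack=[3] mem=[0,0,0,0]
After op 2 (push 2): stack=[3,2] mem=[0,0,0,0]
After op 3 (STO M3): stack=[3] mem=[0,0,0,2]
After op 4 (push 16): stack=[3,16] mem=[0,0,0,2]
After op 5 (+): stack=[19] mem=[0,0,0,2]
After op 6 (STO M1): stack=[empty] mem=[0,19,0,2]
After op 7 (RCL M1): stack=[19] mem=[0,19,0,2]
After op 8 (push 14): stack=[19,14] mem=[0,19,0,2]
After op 9 (STO M0): stack=[19] mem=[14,19,0,2]
After op 10 (pop): stack=[empty] mem=[14,19,0,2]
After op 11 (push 19): stack=[19] mem=[14,19,0,2]
After op 12 (dup): stack=[19,19] mem=[14,19,0,2]
After op 13 (swap): stack=[19,19] mem=[14,19,0,2]
After op 14 (swap): stack=[19,19] mem=[14,19,0,2]
After op 15 (/): stack=[1] mem=[14,19,0,2]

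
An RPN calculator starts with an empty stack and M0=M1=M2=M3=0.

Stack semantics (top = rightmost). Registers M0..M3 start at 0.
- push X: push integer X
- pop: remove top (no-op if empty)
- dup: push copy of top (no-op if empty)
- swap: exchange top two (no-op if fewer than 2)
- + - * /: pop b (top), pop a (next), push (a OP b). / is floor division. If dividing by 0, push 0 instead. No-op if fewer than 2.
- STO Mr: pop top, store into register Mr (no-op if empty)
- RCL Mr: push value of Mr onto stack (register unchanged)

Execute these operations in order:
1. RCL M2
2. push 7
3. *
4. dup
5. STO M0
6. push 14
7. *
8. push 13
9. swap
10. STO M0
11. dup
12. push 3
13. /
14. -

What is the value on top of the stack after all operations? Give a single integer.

Answer: 9

Derivation:
After op 1 (RCL M2): stack=[0] mem=[0,0,0,0]
After op 2 (push 7): stack=[0,7] mem=[0,0,0,0]
After op 3 (*): stack=[0] mem=[0,0,0,0]
After op 4 (dup): stack=[0,0] mem=[0,0,0,0]
After op 5 (STO M0): stack=[0] mem=[0,0,0,0]
After op 6 (push 14): stack=[0,14] mem=[0,0,0,0]
After op 7 (*): stack=[0] mem=[0,0,0,0]
After op 8 (push 13): stack=[0,13] mem=[0,0,0,0]
After op 9 (swap): stack=[13,0] mem=[0,0,0,0]
After op 10 (STO M0): stack=[13] mem=[0,0,0,0]
After op 11 (dup): stack=[13,13] mem=[0,0,0,0]
After op 12 (push 3): stack=[13,13,3] mem=[0,0,0,0]
After op 13 (/): stack=[13,4] mem=[0,0,0,0]
After op 14 (-): stack=[9] mem=[0,0,0,0]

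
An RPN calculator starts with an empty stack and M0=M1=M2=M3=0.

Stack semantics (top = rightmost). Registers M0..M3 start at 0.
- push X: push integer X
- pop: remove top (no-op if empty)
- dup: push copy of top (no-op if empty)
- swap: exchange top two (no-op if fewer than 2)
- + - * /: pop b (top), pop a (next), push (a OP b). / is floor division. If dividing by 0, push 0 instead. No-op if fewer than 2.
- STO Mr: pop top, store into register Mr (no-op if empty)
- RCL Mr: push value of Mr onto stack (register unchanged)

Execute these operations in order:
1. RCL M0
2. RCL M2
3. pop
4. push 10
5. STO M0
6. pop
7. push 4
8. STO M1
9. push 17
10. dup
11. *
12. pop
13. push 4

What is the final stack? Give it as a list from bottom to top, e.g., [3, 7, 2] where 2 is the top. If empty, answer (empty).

Answer: [4]

Derivation:
After op 1 (RCL M0): stack=[0] mem=[0,0,0,0]
After op 2 (RCL M2): stack=[0,0] mem=[0,0,0,0]
After op 3 (pop): stack=[0] mem=[0,0,0,0]
After op 4 (push 10): stack=[0,10] mem=[0,0,0,0]
After op 5 (STO M0): stack=[0] mem=[10,0,0,0]
After op 6 (pop): stack=[empty] mem=[10,0,0,0]
After op 7 (push 4): stack=[4] mem=[10,0,0,0]
After op 8 (STO M1): stack=[empty] mem=[10,4,0,0]
After op 9 (push 17): stack=[17] mem=[10,4,0,0]
After op 10 (dup): stack=[17,17] mem=[10,4,0,0]
After op 11 (*): stack=[289] mem=[10,4,0,0]
After op 12 (pop): stack=[empty] mem=[10,4,0,0]
After op 13 (push 4): stack=[4] mem=[10,4,0,0]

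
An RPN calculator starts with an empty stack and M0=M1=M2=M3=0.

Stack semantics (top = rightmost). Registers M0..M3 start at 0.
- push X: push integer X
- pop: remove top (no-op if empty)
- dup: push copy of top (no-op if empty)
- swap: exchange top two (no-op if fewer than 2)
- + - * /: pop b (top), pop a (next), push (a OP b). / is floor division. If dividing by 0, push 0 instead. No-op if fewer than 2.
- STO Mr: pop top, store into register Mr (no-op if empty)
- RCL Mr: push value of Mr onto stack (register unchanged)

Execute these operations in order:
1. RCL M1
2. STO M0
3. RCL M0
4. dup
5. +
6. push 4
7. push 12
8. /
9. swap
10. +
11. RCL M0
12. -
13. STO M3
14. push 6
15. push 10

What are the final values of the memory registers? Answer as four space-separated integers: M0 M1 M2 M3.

After op 1 (RCL M1): stack=[0] mem=[0,0,0,0]
After op 2 (STO M0): stack=[empty] mem=[0,0,0,0]
After op 3 (RCL M0): stack=[0] mem=[0,0,0,0]
After op 4 (dup): stack=[0,0] mem=[0,0,0,0]
After op 5 (+): stack=[0] mem=[0,0,0,0]
After op 6 (push 4): stack=[0,4] mem=[0,0,0,0]
After op 7 (push 12): stack=[0,4,12] mem=[0,0,0,0]
After op 8 (/): stack=[0,0] mem=[0,0,0,0]
After op 9 (swap): stack=[0,0] mem=[0,0,0,0]
After op 10 (+): stack=[0] mem=[0,0,0,0]
After op 11 (RCL M0): stack=[0,0] mem=[0,0,0,0]
After op 12 (-): stack=[0] mem=[0,0,0,0]
After op 13 (STO M3): stack=[empty] mem=[0,0,0,0]
After op 14 (push 6): stack=[6] mem=[0,0,0,0]
After op 15 (push 10): stack=[6,10] mem=[0,0,0,0]

Answer: 0 0 0 0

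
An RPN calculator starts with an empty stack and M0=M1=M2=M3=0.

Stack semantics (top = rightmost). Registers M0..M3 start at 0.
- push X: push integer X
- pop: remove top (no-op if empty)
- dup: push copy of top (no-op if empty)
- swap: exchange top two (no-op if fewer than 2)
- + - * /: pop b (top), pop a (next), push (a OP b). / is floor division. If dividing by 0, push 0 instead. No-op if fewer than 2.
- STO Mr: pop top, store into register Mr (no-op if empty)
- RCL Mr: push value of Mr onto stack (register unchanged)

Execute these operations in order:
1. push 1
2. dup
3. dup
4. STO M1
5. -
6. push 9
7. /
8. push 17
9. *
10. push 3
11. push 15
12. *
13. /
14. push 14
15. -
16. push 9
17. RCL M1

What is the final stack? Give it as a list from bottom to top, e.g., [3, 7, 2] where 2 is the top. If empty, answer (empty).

After op 1 (push 1): stack=[1] mem=[0,0,0,0]
After op 2 (dup): stack=[1,1] mem=[0,0,0,0]
After op 3 (dup): stack=[1,1,1] mem=[0,0,0,0]
After op 4 (STO M1): stack=[1,1] mem=[0,1,0,0]
After op 5 (-): stack=[0] mem=[0,1,0,0]
After op 6 (push 9): stack=[0,9] mem=[0,1,0,0]
After op 7 (/): stack=[0] mem=[0,1,0,0]
After op 8 (push 17): stack=[0,17] mem=[0,1,0,0]
After op 9 (*): stack=[0] mem=[0,1,0,0]
After op 10 (push 3): stack=[0,3] mem=[0,1,0,0]
After op 11 (push 15): stack=[0,3,15] mem=[0,1,0,0]
After op 12 (*): stack=[0,45] mem=[0,1,0,0]
After op 13 (/): stack=[0] mem=[0,1,0,0]
After op 14 (push 14): stack=[0,14] mem=[0,1,0,0]
After op 15 (-): stack=[-14] mem=[0,1,0,0]
After op 16 (push 9): stack=[-14,9] mem=[0,1,0,0]
After op 17 (RCL M1): stack=[-14,9,1] mem=[0,1,0,0]

Answer: [-14, 9, 1]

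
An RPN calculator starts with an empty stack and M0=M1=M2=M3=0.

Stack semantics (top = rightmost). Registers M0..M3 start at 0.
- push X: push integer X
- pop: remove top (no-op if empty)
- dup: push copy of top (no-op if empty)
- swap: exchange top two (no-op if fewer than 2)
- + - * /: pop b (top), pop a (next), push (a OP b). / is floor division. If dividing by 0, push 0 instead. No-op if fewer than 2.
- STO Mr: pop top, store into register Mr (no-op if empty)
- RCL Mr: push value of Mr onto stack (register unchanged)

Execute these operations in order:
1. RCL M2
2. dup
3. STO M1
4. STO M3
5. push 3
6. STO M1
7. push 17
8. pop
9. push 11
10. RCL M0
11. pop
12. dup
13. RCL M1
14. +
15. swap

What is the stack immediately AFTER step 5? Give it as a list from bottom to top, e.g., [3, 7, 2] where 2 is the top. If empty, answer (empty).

After op 1 (RCL M2): stack=[0] mem=[0,0,0,0]
After op 2 (dup): stack=[0,0] mem=[0,0,0,0]
After op 3 (STO M1): stack=[0] mem=[0,0,0,0]
After op 4 (STO M3): stack=[empty] mem=[0,0,0,0]
After op 5 (push 3): stack=[3] mem=[0,0,0,0]

[3]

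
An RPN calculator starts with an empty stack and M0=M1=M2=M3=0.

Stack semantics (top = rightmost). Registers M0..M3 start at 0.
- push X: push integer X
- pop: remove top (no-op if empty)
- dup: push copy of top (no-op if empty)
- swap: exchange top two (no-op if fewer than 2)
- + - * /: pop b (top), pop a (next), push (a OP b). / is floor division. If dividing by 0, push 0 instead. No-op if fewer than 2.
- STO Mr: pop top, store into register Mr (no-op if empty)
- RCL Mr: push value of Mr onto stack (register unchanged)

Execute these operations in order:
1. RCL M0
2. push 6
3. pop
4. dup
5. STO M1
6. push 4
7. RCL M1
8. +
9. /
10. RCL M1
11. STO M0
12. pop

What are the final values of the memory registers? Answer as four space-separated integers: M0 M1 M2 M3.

Answer: 0 0 0 0

Derivation:
After op 1 (RCL M0): stack=[0] mem=[0,0,0,0]
After op 2 (push 6): stack=[0,6] mem=[0,0,0,0]
After op 3 (pop): stack=[0] mem=[0,0,0,0]
After op 4 (dup): stack=[0,0] mem=[0,0,0,0]
After op 5 (STO M1): stack=[0] mem=[0,0,0,0]
After op 6 (push 4): stack=[0,4] mem=[0,0,0,0]
After op 7 (RCL M1): stack=[0,4,0] mem=[0,0,0,0]
After op 8 (+): stack=[0,4] mem=[0,0,0,0]
After op 9 (/): stack=[0] mem=[0,0,0,0]
After op 10 (RCL M1): stack=[0,0] mem=[0,0,0,0]
After op 11 (STO M0): stack=[0] mem=[0,0,0,0]
After op 12 (pop): stack=[empty] mem=[0,0,0,0]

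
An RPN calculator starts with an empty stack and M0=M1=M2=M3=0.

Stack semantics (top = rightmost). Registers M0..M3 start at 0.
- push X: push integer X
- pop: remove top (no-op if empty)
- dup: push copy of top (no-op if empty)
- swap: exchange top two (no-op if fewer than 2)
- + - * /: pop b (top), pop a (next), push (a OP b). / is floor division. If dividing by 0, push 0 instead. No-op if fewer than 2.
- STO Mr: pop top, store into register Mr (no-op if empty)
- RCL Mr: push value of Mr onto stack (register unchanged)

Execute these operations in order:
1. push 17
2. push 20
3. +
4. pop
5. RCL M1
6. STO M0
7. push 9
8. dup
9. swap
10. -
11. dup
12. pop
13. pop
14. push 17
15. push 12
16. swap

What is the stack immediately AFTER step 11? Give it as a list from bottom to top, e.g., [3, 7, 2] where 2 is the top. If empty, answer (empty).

After op 1 (push 17): stack=[17] mem=[0,0,0,0]
After op 2 (push 20): stack=[17,20] mem=[0,0,0,0]
After op 3 (+): stack=[37] mem=[0,0,0,0]
After op 4 (pop): stack=[empty] mem=[0,0,0,0]
After op 5 (RCL M1): stack=[0] mem=[0,0,0,0]
After op 6 (STO M0): stack=[empty] mem=[0,0,0,0]
After op 7 (push 9): stack=[9] mem=[0,0,0,0]
After op 8 (dup): stack=[9,9] mem=[0,0,0,0]
After op 9 (swap): stack=[9,9] mem=[0,0,0,0]
After op 10 (-): stack=[0] mem=[0,0,0,0]
After op 11 (dup): stack=[0,0] mem=[0,0,0,0]

[0, 0]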